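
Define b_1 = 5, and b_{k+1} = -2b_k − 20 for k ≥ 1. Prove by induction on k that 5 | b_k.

Base case: b_1 = 5 = 5·1, so 5 | b_1.
Assume 5 | b_j, so b_j = 5t for some integer t.
Then b_{j+1} = -2b_j − 20 = -2·(5t) − 20 = 5(-2t − 4), so 5 | b_{j+1}.
Hence 5 | b_k for every k ≥ 1, by induction.

5 | b_k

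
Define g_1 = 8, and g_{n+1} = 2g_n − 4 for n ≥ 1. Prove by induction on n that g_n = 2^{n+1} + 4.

Base case: g_1 = 8, and 2^{1+1} + 4 = 4 + 4 = 8.
Assume g_m = 2^{m+1} + 4 for some m ≥ 1.
Then g_{m+1} = 2g_m − 4 = 2·(2^{m+1} + 4) − 4 = 2^{m+2} + 8 − 4 = 2^{m+2} + 4.
So the formula holds for m+1, and by induction g_n = 2^{n+1} + 4 for all n ≥ 1.

g_n = 2^{n+1} + 4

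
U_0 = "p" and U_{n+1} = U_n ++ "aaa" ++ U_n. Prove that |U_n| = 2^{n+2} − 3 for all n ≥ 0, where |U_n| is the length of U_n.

Base case: |U_0| = 1, and 2^{0+2} − 3 = 1.
Assume |U_j| = 2^{j+2} − 3.
Then |U_{j+1}| = |U_j| + 3 + |U_j| = 2|U_j| + 3 = 2(2^{j+2} − 3) + 3 = 2^{j+3} − 6 + 3 = 2^{j+3} − 3.
By induction, |U_n| = 2^{n+2} − 3 for all n ≥ 0.

|U_n| = 2^{n+2} − 3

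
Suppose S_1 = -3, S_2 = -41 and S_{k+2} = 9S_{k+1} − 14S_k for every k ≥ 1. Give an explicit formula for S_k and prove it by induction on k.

Claim: S_k = -7^k + 2·2^k.

Base cases: S_1 = -3 and -7^1 + 2·2^1 = -3; S_2 = -41 and -7^2 + 2·2^2 = -41.
Assume S_i = -7^i + 2·2^i for all 1 ≤ i ≤ j, where j ≥ 2.
Then S_{j+1} = 9S_j − 14S_{j−1} = 9·(-7^j + 2·2^j) − 14·(-7^{j−1} + 2·2^{j−1}) = -(9·7 − 14)7^{j−1} + 2·(9·2 − 14)2^{j−1} = -49·7^{j−1} + 8·2^{j−1} = -7^{j+1} + 2·2^{j+1}.
This completes the inductive step, so S_k = -7^k + 2·2^k for all k ≥ 1.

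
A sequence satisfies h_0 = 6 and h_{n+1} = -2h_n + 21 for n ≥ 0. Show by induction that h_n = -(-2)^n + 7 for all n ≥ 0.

Base case: h_0 = 6, and -(-2)^0 + 7 = -1 + 7 = 6.
Assume h_j = -(-2)^j + 7 for some j ≥ 0.
Then h_{j+1} = -2h_j + 21 = -2·(-(-2)^j + 7) + 21 = 2·(-2)^j − 14 + 21 = -(-2)^{j+1} + 7.
By induction, h_n = -(-2)^n + 7 for all n ≥ 0.

h_n = -(-2)^n + 7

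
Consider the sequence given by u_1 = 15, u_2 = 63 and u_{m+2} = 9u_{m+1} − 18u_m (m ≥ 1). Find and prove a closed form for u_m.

Claim: u_m = 3·3^m + 6^m.

Base cases: u_1 = 15 and 3·3^1 + 6^1 = 15; u_2 = 63 and 3·3^2 + 6^2 = 63.
Assume u_j = 3·3^j + 6^j for all 1 ≤ j ≤ k, where k ≥ 2.
Then u_{k+1} = 9u_k − 18u_{k−1} = 9·(3·3^k + 6^k) − 18·(3·3^{k−1} + 6^{k−1}) = 3·(9·3 − 18)3^{k−1} + (9·6 − 18)6^{k−1} = 27·3^{k−1} + 36·6^{k−1} = 3·3^{k+1} + 6^{k+1}.
Hence u_m = 3·3^m + 6^m for every m ≥ 1, by strong induction.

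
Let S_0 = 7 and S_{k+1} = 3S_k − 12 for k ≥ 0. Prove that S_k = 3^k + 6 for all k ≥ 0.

Base case: S_0 = 7, and 3^0 + 6 = 1 + 6 = 7.
Assume S_m = 3^m + 6 for some m ≥ 0.
Then S_{m+1} = 3S_m − 12 = 3·(3^m + 6) − 12 = 3^{m+1} + 18 − 12 = 3^{m+1} + 6.
Hence S_k = 3^k + 6 for every k ≥ 0, by induction.

S_k = 3^k + 6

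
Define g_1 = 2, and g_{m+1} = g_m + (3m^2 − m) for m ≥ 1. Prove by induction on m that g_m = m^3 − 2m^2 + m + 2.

Base case: g_1 = 2, and 1^3 − 2·1^2 + 1 + 2 = 2.
Assume g_j = j^3 − 2j^2 + j + 2.
Then g_{j+1} = g_j + (3j^2 − j) = (j^3 − 2j^2 + j + 2) + (3j^2 − j) = j^3 + j^2 + 2,
and (j+1)^3 − 2·(j+1)^2 + (j+1) + 2 = j^3 + j^2 + 2.
Hence g_m = m^3 − 2m^2 + m + 2 for every m ≥ 1, by induction.

g_m = m^3 − 2m^2 + m + 2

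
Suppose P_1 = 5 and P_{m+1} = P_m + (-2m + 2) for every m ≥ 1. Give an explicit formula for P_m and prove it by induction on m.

Claim: P_m = -m^2 + 3m + 3.

Base case: P_1 = 5, and -1^2 + 3·1 + 3 = 5.
Assume P_r = -r^2 + 3r + 3.
Then P_{r+1} = P_r + (-2r + 2) = (-r^2 + 3r + 3) + (-2r + 2) = -r^2 + r + 5,
and -(r+1)^2 + 3·(r+1) + 3 = -r^2 + r + 5.
By induction, P_m = -m^2 + 3m + 3 for all m ≥ 1.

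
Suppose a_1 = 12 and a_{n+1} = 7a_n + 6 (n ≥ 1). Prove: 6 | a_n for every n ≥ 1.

Base case: a_1 = 12 = 6·2, so 6 | a_1.
Assume 6 | a_m, so a_m = 6t for some integer t.
Then a_{m+1} = 7a_m + 6 = 7·(6t) + 6 = 6(7t + 1), so 6 | a_{m+1}.
This completes the inductive step, so 6 | a_n for all n ≥ 1.

6 | a_n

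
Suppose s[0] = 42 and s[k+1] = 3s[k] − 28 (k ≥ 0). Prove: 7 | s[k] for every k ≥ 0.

Base case: s[0] = 42 = 7·6, so 7 | s[0].
Assume 7 | s[j], so s[j] = 7t for some integer t.
Then s[j+1] = 3s[j] − 28 = 3·(7t) − 28 = 7(3t − 4), so 7 | s[j+1].
Hence 7 | s[k] for every k ≥ 0, by induction.

7 | s[k]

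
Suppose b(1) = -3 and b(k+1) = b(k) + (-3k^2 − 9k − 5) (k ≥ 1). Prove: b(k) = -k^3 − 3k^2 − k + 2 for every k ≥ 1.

Base case: b(1) = -3, and -1^3 − 3·1^2 − 1 + 2 = -3.
Assume b(r) = -r^3 − 3r^2 − r + 2.
Then b(r+1) = b(r) + (-3r^2 − 9r − 5) = (-r^3 − 3r^2 − r + 2) + (-3r^2 − 9r − 5) = -r^3 − 6r^2 − 10r − 3,
and -(r+1)^3 − 3·(r+1)^2 − (r+1) + 2 = -r^3 − 6r^2 − 10r − 3.
By induction, b(k) = -k^3 − 3k^2 − k + 2 for all k ≥ 1.

b(k) = -k^3 − 3k^2 − k + 2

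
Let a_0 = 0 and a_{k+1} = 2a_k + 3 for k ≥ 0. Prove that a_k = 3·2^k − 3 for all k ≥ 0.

Base case: a_0 = 0, and 3·2^0 − 3 = 3 − 3 = 0.
Assume a_m = 3·2^m − 3 for some m ≥ 0.
Then a_{m+1} = 2a_m + 3 = 2·(3·2^m − 3) + 3 = 6·2^m − 6 + 3 = 3·2^{m+1} − 3.
This completes the inductive step, so a_k = 3·2^k − 3 for all k ≥ 0.

a_k = 3·2^k − 3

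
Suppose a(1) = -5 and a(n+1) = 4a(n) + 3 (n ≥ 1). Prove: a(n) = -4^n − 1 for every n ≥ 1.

Base case: a(1) = -5, and -4^1 − 1 = -4 − 1 = -5.
Assume a(k) = -4^k − 1 for some k ≥ 1.
Then a(k+1) = 4a(k) + 3 = 4·(-4^k − 1) + 3 = -4^{k+1} − 4 + 3 = -4^{k+1} − 1.
Hence a(n) = -4^n − 1 for every n ≥ 1, by induction.

a(n) = -4^n − 1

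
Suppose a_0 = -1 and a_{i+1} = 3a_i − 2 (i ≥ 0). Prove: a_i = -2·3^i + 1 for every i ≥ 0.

Base case: a_0 = -1, and -2·3^0 + 1 = -2 + 1 = -1.
Assume a_r = -2·3^r + 1 for some r ≥ 0.
Then a_{r+1} = 3a_r − 2 = 3·(-2·3^r + 1) − 2 = -6·3^r + 3 − 2 = -2·3^{r+1} + 1.
Hence a_i = -2·3^i + 1 for every i ≥ 0, by induction.

a_i = -2·3^i + 1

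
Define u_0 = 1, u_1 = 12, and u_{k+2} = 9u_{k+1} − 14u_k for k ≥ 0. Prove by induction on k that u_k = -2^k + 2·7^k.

Base cases: u_0 = 1 and -2^0 + 2·7^0 = 1; u_1 = 12 and -2^1 + 2·7^1 = 12.
Assume u_i = -2^i + 2·7^i for all 0 ≤ i ≤ j, where j ≥ 1.
Then u_{j+1} = 9u_j − 14u_{j−1} = 9·(-2^j + 2·7^j) − 14·(-2^{j−1} + 2·7^{j−1}) = -(9·2 − 14)2^{j−1} + 2·(9·7 − 14)7^{j−1} = -4·2^{j−1} + 98·7^{j−1} = -2^{j+1} + 2·7^{j+1}.
So the formula holds for j+1, and by strong induction u_k = -2^k + 2·7^k for all k ≥ 0.

u_k = -2^k + 2·7^k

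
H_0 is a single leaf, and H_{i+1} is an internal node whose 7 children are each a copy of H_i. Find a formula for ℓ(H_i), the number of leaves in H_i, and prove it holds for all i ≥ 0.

Claim: ℓ(H_i) = 7^i.

Base case: ℓ(H_0) = 1, and 7^0 = 1.
Assume ℓ(H_m) = 7^m.
Then ℓ(H_{m+1}) = 7·ℓ(H_m) = 7·7^m = 7^{m+1}.
By induction, ℓ(H_i) = 7^i for all i ≥ 0.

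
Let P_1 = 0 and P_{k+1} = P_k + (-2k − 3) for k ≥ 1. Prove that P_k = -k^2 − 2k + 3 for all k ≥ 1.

Base case: P_1 = 0, and -1^2 − 2·1 + 3 = 0.
Assume P_m = -m^2 − 2m + 3.
Then P_{m+1} = P_m + (-2m − 3) = (-m^2 − 2m + 3) + (-2m − 3) = -m^2 − 4m,
and -(m+1)^2 − 2·(m+1) + 3 = -m^2 − 4m.
This completes the inductive step, so P_k = -k^2 − 2k + 3 for all k ≥ 1.

P_k = -k^2 − 2k + 3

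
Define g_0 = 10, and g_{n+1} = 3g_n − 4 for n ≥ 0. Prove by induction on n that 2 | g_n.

Base case: g_0 = 10 = 2·5, so 2 | g_0.
Assume 2 | g_r, so g_r = 2t for some integer t.
Then g_{r+1} = 3g_r − 4 = 3·(2t) − 4 = 2(3t − 2), so 2 | g_{r+1}.
So the property holds for r+1, and by induction 2 | g_n for all n ≥ 0.

2 | g_n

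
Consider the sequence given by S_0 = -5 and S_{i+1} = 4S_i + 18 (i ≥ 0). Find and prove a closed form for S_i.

Claim: S_i = 4^i − 6.

Base case: S_0 = -5, and 4^0 − 6 = 1 − 6 = -5.
Assume S_j = 4^j − 6 for some j ≥ 0.
Then S_{j+1} = 4S_j + 18 = 4·(4^j − 6) + 18 = 4^{j+1} − 24 + 18 = 4^{j+1} − 6.
So the formula holds for j+1, and by induction S_i = 4^i − 6 for all i ≥ 0.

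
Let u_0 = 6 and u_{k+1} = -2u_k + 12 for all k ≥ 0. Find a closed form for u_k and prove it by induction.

Claim: u_k = 2·(-2)^k + 4.

Base case: u_0 = 6, and 2·(-2)^0 + 4 = 2 + 4 = 6.
Assume u_m = 2·(-2)^m + 4 for some m ≥ 0.
Then u_{m+1} = -2u_m + 12 = -2·(2·(-2)^m + 4) + 12 = -4·(-2)^m − 8 + 12 = 2·(-2)^{m+1} + 4.
This completes the inductive step, so u_k = 2·(-2)^k + 4 for all k ≥ 0.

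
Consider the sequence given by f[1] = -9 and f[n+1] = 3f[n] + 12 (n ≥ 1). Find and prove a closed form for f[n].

Claim: f[n] = -3^n − 6.

Base case: f[1] = -9, and -3^1 − 6 = -3 − 6 = -9.
Assume f[k] = -3^k − 6 for some k ≥ 1.
Then f[k+1] = 3f[k] + 12 = 3·(-3^k − 6) + 12 = -3^{k+1} − 18 + 12 = -3^{k+1} − 6.
Hence f[n] = -3^n − 6 for every n ≥ 1, by induction.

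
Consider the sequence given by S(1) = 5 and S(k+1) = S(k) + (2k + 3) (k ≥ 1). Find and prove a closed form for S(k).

Claim: S(k) = k^2 + 2k + 2.

Base case: S(1) = 5, and 1^2 + 2·1 + 2 = 5.
Assume S(r) = r^2 + 2r + 2.
Then S(r+1) = S(r) + (2r + 3) = (r^2 + 2r + 2) + (2r + 3) = r^2 + 4r + 5,
and (r+1)^2 + 2·(r+1) + 2 = r^2 + 4r + 5.
This completes the inductive step, so S(k) = k^2 + 2k + 2 for all k ≥ 1.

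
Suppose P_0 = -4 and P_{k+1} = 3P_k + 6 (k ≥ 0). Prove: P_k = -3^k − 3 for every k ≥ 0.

Base case: P_0 = -4, and -3^0 − 3 = -1 − 3 = -4.
Assume P_m = -3^m − 3 for some m ≥ 0.
Then P_{m+1} = 3P_m + 6 = 3·(-3^m − 3) + 6 = -3^{m+1} − 9 + 6 = -3^{m+1} − 3.
By induction, P_k = -3^k − 3 for all k ≥ 0.

P_k = -3^k − 3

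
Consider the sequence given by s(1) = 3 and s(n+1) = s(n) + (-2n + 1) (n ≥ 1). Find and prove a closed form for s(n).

Claim: s(n) = -n^2 + 2n + 2.

Base case: s(1) = 3, and -1^2 + 2·1 + 2 = 3.
Assume s(r) = -r^2 + 2r + 2.
Then s(r+1) = s(r) + (-2r + 1) = (-r^2 + 2r + 2) + (-2r + 1) = -r^2 + 3,
and -(r+1)^2 + 2·(r+1) + 2 = -r^2 + 3.
This completes the inductive step, so s(n) = -n^2 + 2n + 2 for all n ≥ 1.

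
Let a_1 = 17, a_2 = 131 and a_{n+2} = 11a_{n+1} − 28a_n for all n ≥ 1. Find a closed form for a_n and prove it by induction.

Claim: a_n = 3·7^n − 4^n.

Base cases: a_1 = 17 and 3·7^1 − 4^1 = 17; a_2 = 131 and 3·7^2 − 4^2 = 131.
Assume a_i = 3·7^i − 4^i for all 1 ≤ i ≤ j, where j ≥ 2.
Then a_{j+1} = 11a_j − 28a_{j−1} = 11·(3·7^j − 4^j) − 28·(3·7^{j−1} − 4^{j−1}) = 3·(11·7 − 28)7^{j−1} − (11·4 − 28)4^{j−1} = 147·7^{j−1} − 16·4^{j−1} = 3·7^{j+1} − 4^{j+1}.
This completes the inductive step, so a_n = 3·7^n − 4^n for all n ≥ 1.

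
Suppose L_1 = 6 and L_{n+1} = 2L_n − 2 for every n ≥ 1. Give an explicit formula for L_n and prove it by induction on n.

Claim: L_n = 2^{n+1} + 2.

Base case: L_1 = 6, and 2^{1+1} + 2 = 4 + 2 = 6.
Assume L_m = 2^{m+1} + 2 for some m ≥ 1.
Then L_{m+1} = 2L_m − 2 = 2·(2^{m+1} + 2) − 2 = 2^{m+2} + 4 − 2 = 2^{m+2} + 2.
This completes the inductive step, so L_n = 2^{n+1} + 2 for all n ≥ 1.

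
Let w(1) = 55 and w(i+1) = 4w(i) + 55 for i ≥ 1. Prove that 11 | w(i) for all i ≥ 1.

Base case: w(1) = 55 = 11·5, so 11 | w(1).
Assume 11 | w(r), so w(r) = 11t for some integer t.
Then w(r+1) = 4w(r) + 55 = 4·(11t) + 55 = 11(4t + 5), so 11 | w(r+1).
This completes the inductive step, so 11 | w(i) for all i ≥ 1.

11 | w(i)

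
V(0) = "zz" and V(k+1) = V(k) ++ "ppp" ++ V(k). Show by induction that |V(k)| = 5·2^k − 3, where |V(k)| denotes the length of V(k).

Base case: |V(0)| = 2, and 5·2^0 − 3 = 2.
Assume |V(r)| = 5·2^r − 3.
Then |V(r+1)| = |V(r)| + 3 + |V(r)| = 2|V(r)| + 3 = 2(5·2^r − 3) + 3 = 5·2^{r+1} − 6 + 3 = 5·2^{r+1} − 3.
By induction, |V(k)| = 5·2^k − 3 for all k ≥ 0.

|V(k)| = 5·2^k − 3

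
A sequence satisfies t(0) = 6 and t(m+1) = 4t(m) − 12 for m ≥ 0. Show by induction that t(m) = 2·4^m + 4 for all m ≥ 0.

Base case: t(0) = 6, and 2·4^0 + 4 = 2 + 4 = 6.
Assume t(r) = 2·4^r + 4 for some r ≥ 0.
Then t(r+1) = 4t(r) − 12 = 4·(2·4^r + 4) − 12 = 8·4^r + 16 − 12 = 2·4^{r+1} + 4.
This completes the inductive step, so t(m) = 2·4^m + 4 for all m ≥ 0.

t(m) = 2·4^m + 4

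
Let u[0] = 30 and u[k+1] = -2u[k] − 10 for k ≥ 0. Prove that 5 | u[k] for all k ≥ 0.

Base case: u[0] = 30 = 5·6, so 5 | u[0].
Assume 5 | u[r], so u[r] = 5t for some integer t.
Then u[r+1] = -2u[r] − 10 = -2·(5t) − 10 = 5(-2t − 2), so 5 | u[r+1].
Hence 5 | u[k] for every k ≥ 0, by induction.

5 | u[k]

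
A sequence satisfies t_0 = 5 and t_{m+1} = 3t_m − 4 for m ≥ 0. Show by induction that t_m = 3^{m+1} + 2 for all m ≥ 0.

Base case: t_0 = 5, and 3^{0+1} + 2 = 3 + 2 = 5.
Assume t_j = 3^{j+1} + 2 for some j ≥ 0.
Then t_{j+1} = 3t_j − 4 = 3·(3^{j+1} + 2) − 4 = 3^{j+2} + 6 − 4 = 3^{j+2} + 2.
Hence t_m = 3^{m+1} + 2 for every m ≥ 0, by induction.

t_m = 3^{m+1} + 2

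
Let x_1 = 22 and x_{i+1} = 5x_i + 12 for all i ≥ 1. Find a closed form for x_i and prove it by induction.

Claim: x_i = 5^{i+1} − 3.

Base case: x_1 = 22, and 5^{1+1} − 3 = 25 − 3 = 22.
Assume x_m = 5^{m+1} − 3 for some m ≥ 1.
Then x_{m+1} = 5x_m + 12 = 5·(5^{m+1} − 3) + 12 = 5^{m+2} − 15 + 12 = 5^{m+2} − 3.
Hence x_i = 5^{i+1} − 3 for every i ≥ 1, by induction.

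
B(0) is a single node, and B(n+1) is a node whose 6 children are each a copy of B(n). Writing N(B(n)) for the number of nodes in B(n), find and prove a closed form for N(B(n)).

Claim: N(B(n)) = (6^{n+1} − 1)/5.

Base case: N(B(0)) = 1, and (6^{0+1} − 1)/5 = 1.
Assume N(B(j)) = (6^{j+1} − 1)/5.
Then N(B(j+1)) = 1 + 6N(B(j)) = 1 + 6·(6^{j+1} − 1)/5 = 1 + (6^{j+2} − 6)/5 = (5 + 6^{j+2} − 6)/5 = (6^{j+2} − 1)/5.
Hence N(B(n)) = (6^{n+1} − 1)/5 for every n ≥ 0, by induction.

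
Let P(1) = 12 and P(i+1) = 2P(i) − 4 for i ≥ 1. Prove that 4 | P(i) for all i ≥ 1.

Base case: P(1) = 12 = 4·3, so 4 | P(1).
Assume 4 | P(m), so P(m) = 4t for some integer t.
Then P(m+1) = 2P(m) − 4 = 2·(4t) − 4 = 4(2t − 1), so 4 | P(m+1).
Hence 4 | P(i) for every i ≥ 1, by induction.

4 | P(i)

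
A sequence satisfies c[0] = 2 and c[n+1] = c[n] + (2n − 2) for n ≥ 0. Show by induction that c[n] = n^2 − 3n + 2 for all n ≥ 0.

Base case: c[0] = 2, and 0^2 − 3·0 + 2 = 2.
Assume c[m] = m^2 − 3m + 2.
Then c[m+1] = c[m] + (2m − 2) = (m^2 − 3m + 2) + (2m − 2) = m^2 − m,
and (m+1)^2 − 3·(m+1) + 2 = m^2 − m.
By induction, c[n] = n^2 − 3n + 2 for all n ≥ 0.

c[n] = n^2 − 3n + 2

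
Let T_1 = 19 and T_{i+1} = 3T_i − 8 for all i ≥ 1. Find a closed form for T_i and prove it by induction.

Claim: T_i = 5·3^i + 4.

Base case: T_1 = 19, and 5·3^1 + 4 = 15 + 4 = 19.
Assume T_r = 5·3^r + 4 for some r ≥ 1.
Then T_{r+1} = 3T_r − 8 = 3·(5·3^r + 4) − 8 = 15·3^r + 12 − 8 = 5·3^{r+1} + 4.
This completes the inductive step, so T_i = 5·3^i + 4 for all i ≥ 1.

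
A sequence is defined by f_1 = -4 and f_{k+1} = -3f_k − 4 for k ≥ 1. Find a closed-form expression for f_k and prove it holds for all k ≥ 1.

Claim: f_k = (-3)^k − 1.

Base case: f_1 = -4, and (-3)^1 − 1 = -3 − 1 = -4.
Assume f_m = (-3)^m − 1 for some m ≥ 1.
Then f_{m+1} = -3f_m − 4 = -3·((-3)^m − 1) − 4 = -3·(-3)^m + 3 − 4 = (-3)^{m+1} − 1.
So the formula holds for m+1, and by induction f_k = (-3)^k − 1 for all k ≥ 1.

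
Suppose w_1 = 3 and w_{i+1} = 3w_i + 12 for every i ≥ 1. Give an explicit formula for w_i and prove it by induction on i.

Claim: w_i = 3^{i+1} − 6.

Base case: w_1 = 3, and 3^{1+1} − 6 = 9 − 6 = 3.
Assume w_m = 3^{m+1} − 6 for some m ≥ 1.
Then w_{m+1} = 3w_m + 12 = 3·(3^{m+1} − 6) + 12 = 3^{m+2} − 18 + 12 = 3^{m+2} − 6.
Hence w_i = 3^{i+1} − 6 for every i ≥ 1, by induction.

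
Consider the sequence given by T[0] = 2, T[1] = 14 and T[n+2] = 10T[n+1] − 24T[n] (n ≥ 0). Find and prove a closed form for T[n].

Claim: T[n] = 3·6^n − 4^n.

Base cases: T[0] = 2 and 3·6^0 − 4^0 = 2; T[1] = 14 and 3·6^1 − 4^1 = 14.
Assume T[j] = 3·6^j − 4^j for all 0 ≤ j ≤ m, where m ≥ 1.
Then T[m+1] = 10T[m] − 24T[m−1] = 10·(3·6^m − 4^m) − 24·(3·6^{m−1} − 4^{m−1}) = 3·(10·6 − 24)6^{m−1} − (10·4 − 24)4^{m−1} = 108·6^{m−1} − 16·4^{m−1} = 3·6^{m+1} − 4^{m+1}.
By strong induction, T[n] = 3·6^n − 4^n for all n ≥ 0.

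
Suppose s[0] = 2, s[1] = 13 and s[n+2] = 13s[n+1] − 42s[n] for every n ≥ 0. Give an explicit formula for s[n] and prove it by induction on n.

Claim: s[n] = 7^n + 6^n.

Base cases: s[0] = 2 and 7^0 + 6^0 = 2; s[1] = 13 and 7^1 + 6^1 = 13.
Assume s[j] = 7^j + 6^j for all 0 ≤ j ≤ r, where r ≥ 1.
Then s[r+1] = 13s[r] − 42s[r−1] = 13·(7^r + 6^r) − 42·(7^{r−1} + 6^{r−1}) = (13·7 − 42)7^{r−1} + (13·6 − 42)6^{r−1} = 49·7^{r−1} + 36·6^{r−1} = 7^{r+1} + 6^{r+1}.
So the formula holds for r+1, and by strong induction s[n] = 7^n + 6^n for all n ≥ 0.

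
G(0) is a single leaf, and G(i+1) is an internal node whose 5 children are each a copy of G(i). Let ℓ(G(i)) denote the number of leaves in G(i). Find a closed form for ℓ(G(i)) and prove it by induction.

Claim: ℓ(G(i)) = 5^i.

Base case: ℓ(G(0)) = 1, and 5^0 = 1.
Assume ℓ(G(j)) = 5^j.
Then ℓ(G(j+1)) = 5·ℓ(G(j)) = 5·5^j = 5^{j+1}.
Hence ℓ(G(i)) = 5^i for every i ≥ 0, by induction.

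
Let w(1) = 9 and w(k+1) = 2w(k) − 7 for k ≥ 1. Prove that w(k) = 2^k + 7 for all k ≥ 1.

Base case: w(1) = 9, and 2^1 + 7 = 2 + 7 = 9.
Assume w(r) = 2^r + 7 for some r ≥ 1.
Then w(r+1) = 2w(r) − 7 = 2·(2^r + 7) − 7 = 2^{r+1} + 14 − 7 = 2^{r+1} + 7.
So the formula holds for r+1, and by induction w(k) = 2^k + 7 for all k ≥ 1.

w(k) = 2^k + 7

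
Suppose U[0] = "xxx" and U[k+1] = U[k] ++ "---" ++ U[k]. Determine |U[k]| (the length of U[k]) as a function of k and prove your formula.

Claim: |U[k]| = 6·2^k − 3.

Base case: |U[0]| = 3, and 6·2^0 − 3 = 3.
Assume |U[m]| = 6·2^m − 3.
Then |U[m+1]| = |U[m]| + 3 + |U[m]| = 2|U[m]| + 3 = 2(6·2^m − 3) + 3 = 6·2^{m+1} − 6 + 3 = 6·2^{m+1} − 3.
By induction, |U[k]| = 6·2^k − 3 for all k ≥ 0.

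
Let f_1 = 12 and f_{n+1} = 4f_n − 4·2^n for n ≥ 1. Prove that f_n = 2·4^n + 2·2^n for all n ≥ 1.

Base case: f_1 = 12, and 2·4^1 + 2·2^1 = 8 + 4 = 12.
Assume f_m = 2·4^m + 2·2^m for some m ≥ 1.
Then f_{m+1} = 4f_m − 4·2^m = 4·(2·4^m + 2·2^m) − 4·2^m = 2·4^{m+1} + 8·2^m − 4·2^m = 2·4^{m+1} + 4·2^m = 2·4^{m+1} + 2·2^{m+1}.
By induction, f_n = 2·4^n + 2·2^n for all n ≥ 1.

f_n = 2·4^n + 2·2^n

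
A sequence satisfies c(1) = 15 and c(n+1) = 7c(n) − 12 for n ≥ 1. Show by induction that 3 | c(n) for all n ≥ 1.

Base case: c(1) = 15 = 3·5, so 3 | c(1).
Assume 3 | c(k), so c(k) = 3t for some integer t.
Then c(k+1) = 7c(k) − 12 = 7·(3t) − 12 = 3(7t − 4), so 3 | c(k+1).
This completes the inductive step, so 3 | c(n) for all n ≥ 1.

3 | c(n)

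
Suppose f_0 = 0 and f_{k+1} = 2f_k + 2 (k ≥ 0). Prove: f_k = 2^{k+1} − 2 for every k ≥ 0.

Base case: f_0 = 0, and 2^{0+1} − 2 = 2 − 2 = 0.
Assume f_j = 2^{j+1} − 2 for some j ≥ 0.
Then f_{j+1} = 2f_j + 2 = 2·(2^{j+1} − 2) + 2 = 2^{j+2} − 4 + 2 = 2^{j+2} − 2.
So the formula holds for j+1, and by induction f_k = 2^{k+1} − 2 for all k ≥ 0.

f_k = 2^{k+1} − 2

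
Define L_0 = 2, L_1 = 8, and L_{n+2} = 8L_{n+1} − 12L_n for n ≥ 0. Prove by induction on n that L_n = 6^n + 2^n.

Base cases: L_0 = 2 and 6^0 + 2^0 = 2; L_1 = 8 and 6^1 + 2^1 = 8.
Assume L_j = 6^j + 2^j for all 0 ≤ j ≤ r, where r ≥ 1.
Then L_{r+1} = 8L_r − 12L_{r−1} = 8·(6^r + 2^r) − 12·(6^{r−1} + 2^{r−1}) = (8·6 − 12)6^{r−1} + (8·2 − 12)2^{r−1} = 36·6^{r−1} + 4·2^{r−1} = 6^{r+1} + 2^{r+1}.
By strong induction, L_n = 6^n + 2^n for all n ≥ 0.

L_n = 6^n + 2^n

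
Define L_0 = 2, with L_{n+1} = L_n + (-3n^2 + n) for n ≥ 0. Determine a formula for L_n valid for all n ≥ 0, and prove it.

Claim: L_n = -n^3 + 2n^2 − n + 2.

Base case: L_0 = 2, and -0^3 + 2·0^2 − 0 + 2 = 2.
Assume L_k = -k^3 + 2k^2 − k + 2.
Then L_{k+1} = L_k + (-3k^2 + k) = (-k^3 + 2k^2 − k + 2) + (-3k^2 + k) = -k^3 − k^2 + 2,
and -(k+1)^3 + 2·(k+1)^2 − (k+1) + 2 = -k^3 − k^2 + 2.
This completes the inductive step, so L_n = -n^3 + 2n^2 − n + 2 for all n ≥ 0.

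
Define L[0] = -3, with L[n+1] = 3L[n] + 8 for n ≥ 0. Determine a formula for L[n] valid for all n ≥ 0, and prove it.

Claim: L[n] = 3^n − 4.

Base case: L[0] = -3, and 3^0 − 4 = 1 − 4 = -3.
Assume L[m] = 3^m − 4 for some m ≥ 0.
Then L[m+1] = 3L[m] + 8 = 3·(3^m − 4) + 8 = 3^{m+1} − 12 + 8 = 3^{m+1} − 4.
Hence L[n] = 3^n − 4 for every n ≥ 0, by induction.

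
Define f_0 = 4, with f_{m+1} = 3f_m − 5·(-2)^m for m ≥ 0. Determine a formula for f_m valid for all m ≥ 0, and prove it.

Claim: f_m = 3·3^m + (-2)^m.

Base case: f_0 = 4, and 3·3^0 + (-2)^0 = 3 + 1 = 4.
Assume f_j = 3·3^j + (-2)^j for some j ≥ 0.
Then f_{j+1} = 3f_j − 5·(-2)^j = 3·(3·3^j + (-2)^j) − 5·(-2)^j = 3·3^{j+1} + 3·(-2)^j − 5·(-2)^j = 3·3^{j+1} − 2·(-2)^j = 3·3^{j+1} + (-2)^{j+1}.
This completes the inductive step, so f_m = 3·3^m + (-2)^m for all m ≥ 0.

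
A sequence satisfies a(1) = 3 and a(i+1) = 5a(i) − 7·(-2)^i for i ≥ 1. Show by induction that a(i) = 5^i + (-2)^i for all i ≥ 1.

Base case: a(1) = 3, and 5^1 + (-2)^1 = 5 − 2 = 3.
Assume a(j) = 5^j + (-2)^j for some j ≥ 1.
Then a(j+1) = 5a(j) − 7·(-2)^j = 5·(5^j + (-2)^j) − 7·(-2)^j = 5^{j+1} + 5·(-2)^j − 7·(-2)^j = 5^{j+1} − 2·(-2)^j = 5^{j+1} + (-2)^{j+1}.
By induction, a(i) = 5^i + (-2)^i for all i ≥ 1.

a(i) = 5^i + (-2)^i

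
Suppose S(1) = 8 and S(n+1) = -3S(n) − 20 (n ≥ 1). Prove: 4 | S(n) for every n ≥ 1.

Base case: S(1) = 8 = 4·2, so 4 | S(1).
Assume 4 | S(k), so S(k) = 4t for some integer t.
Then S(k+1) = -3S(k) − 20 = -3·(4t) − 20 = 4(-3t − 5), so 4 | S(k+1).
This completes the inductive step, so 4 | S(n) for all n ≥ 1.

4 | S(n)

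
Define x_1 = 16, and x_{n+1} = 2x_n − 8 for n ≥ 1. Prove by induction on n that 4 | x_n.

Base case: x_1 = 16 = 4·4, so 4 | x_1.
Assume 4 | x_k, so x_k = 4t for some integer t.
Then x_{k+1} = 2x_k − 8 = 2·(4t) − 8 = 4(2t − 2), so 4 | x_{k+1}.
This completes the inductive step, so 4 | x_n for all n ≥ 1.

4 | x_n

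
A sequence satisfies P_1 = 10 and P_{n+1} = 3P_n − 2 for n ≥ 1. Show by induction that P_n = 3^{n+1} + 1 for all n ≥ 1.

Base case: P_1 = 10, and 3^{1+1} + 1 = 9 + 1 = 10.
Assume P_j = 3^{j+1} + 1 for some j ≥ 1.
Then P_{j+1} = 3P_j − 2 = 3·(3^{j+1} + 1) − 2 = 3^{j+2} + 3 − 2 = 3^{j+2} + 1.
So the formula holds for j+1, and by induction P_n = 3^{n+1} + 1 for all n ≥ 1.

P_n = 3^{n+1} + 1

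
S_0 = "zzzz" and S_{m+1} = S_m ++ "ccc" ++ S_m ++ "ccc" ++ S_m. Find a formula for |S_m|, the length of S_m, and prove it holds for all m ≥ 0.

Claim: |S_m| = 7·3^m − 3.

Base case: |S_0| = 4, and 7·3^0 − 3 = 4.
Assume |S_r| = 7·3^r − 3.
Then |S_{r+1}| = 3|S_r| + 6 = 3(7·3^r − 3) + 6 = 7·3^{r+1} − 9 + 6 = 7·3^{r+1} − 3.
So the formula holds for r+1, and by induction |S_m| = 7·3^m − 3 for all m ≥ 0.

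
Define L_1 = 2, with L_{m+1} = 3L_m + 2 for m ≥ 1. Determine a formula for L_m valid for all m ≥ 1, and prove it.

Claim: L_m = 3^m − 1.

Base case: L_1 = 2, and 3^1 − 1 = 3 − 1 = 2.
Assume L_k = 3^k − 1 for some k ≥ 1.
Then L_{k+1} = 3L_k + 2 = 3·(3^k − 1) + 2 = 3^{k+1} − 3 + 2 = 3^{k+1} − 1.
So the formula holds for k+1, and by induction L_m = 3^m − 1 for all m ≥ 1.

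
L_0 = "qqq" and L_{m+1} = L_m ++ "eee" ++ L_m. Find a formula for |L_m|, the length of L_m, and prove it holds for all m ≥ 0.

Claim: |L_m| = 6·2^m − 3.

Base case: |L_0| = 3, and 6·2^0 − 3 = 3.
Assume |L_k| = 6·2^k − 3.
Then |L_{k+1}| = |L_k| + 3 + |L_k| = 2|L_k| + 3 = 2(6·2^k − 3) + 3 = 6·2^{k+1} − 6 + 3 = 6·2^{k+1} − 3.
Hence |L_m| = 6·2^m − 3 for every m ≥ 0, by induction.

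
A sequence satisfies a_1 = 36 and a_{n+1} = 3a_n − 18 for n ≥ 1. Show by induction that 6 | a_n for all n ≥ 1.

Base case: a_1 = 36 = 6·6, so 6 | a_1.
Assume 6 | a_k, so a_k = 6t for some integer t.
Then a_{k+1} = 3a_k − 18 = 3·(6t) − 18 = 6(3t − 3), so 6 | a_{k+1}.
Hence 6 | a_n for every n ≥ 1, by induction.

6 | a_n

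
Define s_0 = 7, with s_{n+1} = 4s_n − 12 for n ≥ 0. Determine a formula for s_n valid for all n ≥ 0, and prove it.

Claim: s_n = 3·4^n + 4.

Base case: s_0 = 7, and 3·4^0 + 4 = 3 + 4 = 7.
Assume s_k = 3·4^k + 4 for some k ≥ 0.
Then s_{k+1} = 4s_k − 12 = 4·(3·4^k + 4) − 12 = 12·4^k + 16 − 12 = 3·4^{k+1} + 4.
This completes the inductive step, so s_n = 3·4^n + 4 for all n ≥ 0.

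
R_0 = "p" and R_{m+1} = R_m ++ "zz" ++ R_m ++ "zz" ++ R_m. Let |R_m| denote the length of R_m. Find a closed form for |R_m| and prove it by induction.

Claim: |R_m| = 3^{m+1} − 2.

Base case: |R_0| = 1, and 3^{0+1} − 2 = 1.
Assume |R_r| = 3^{r+1} − 2.
Then |R_{r+1}| = 3|R_r| + 4 = 3(3^{r+1} − 2) + 4 = 3^{r+2} − 6 + 4 = 3^{r+2} − 2.
By induction, |R_m| = 3^{m+1} − 2 for all m ≥ 0.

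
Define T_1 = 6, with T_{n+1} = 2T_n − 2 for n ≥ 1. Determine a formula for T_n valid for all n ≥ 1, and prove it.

Claim: T_n = 2^{n+1} + 2.

Base case: T_1 = 6, and 2^{1+1} + 2 = 4 + 2 = 6.
Assume T_m = 2^{m+1} + 2 for some m ≥ 1.
Then T_{m+1} = 2T_m − 2 = 2·(2^{m+1} + 2) − 2 = 2^{m+2} + 4 − 2 = 2^{m+2} + 2.
So the formula holds for m+1, and by induction T_n = 2^{n+1} + 2 for all n ≥ 1.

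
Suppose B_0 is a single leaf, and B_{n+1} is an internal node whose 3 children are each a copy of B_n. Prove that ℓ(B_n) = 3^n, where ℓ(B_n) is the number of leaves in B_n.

Base case: ℓ(B_0) = 1, and 3^0 = 1.
Assume ℓ(B_k) = 3^k.
Then ℓ(B_{k+1}) = 3·ℓ(B_k) = 3·3^k = 3^{k+1}.
This completes the inductive step, so ℓ(B_n) = 3^n for all n ≥ 0.

ℓ(B_n) = 3^n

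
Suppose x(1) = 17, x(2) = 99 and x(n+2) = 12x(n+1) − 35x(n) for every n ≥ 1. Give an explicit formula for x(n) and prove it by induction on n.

Claim: x(n) = 7^n + 2·5^n.

Base cases: x(1) = 17 and 7^1 + 2·5^1 = 17; x(2) = 99 and 7^2 + 2·5^2 = 99.
Assume x(j) = 7^j + 2·5^j for all 1 ≤ j ≤ r, where r ≥ 2.
Then x(r+1) = 12x(r) − 35x(r−1) = 12·(7^r + 2·5^r) − 35·(7^{r−1} + 2·5^{r−1}) = (12·7 − 35)7^{r−1} + 2·(12·5 − 35)5^{r−1} = 49·7^{r−1} + 50·5^{r−1} = 7^{r+1} + 2·5^{r+1}.
Hence x(n) = 7^n + 2·5^n for every n ≥ 1, by strong induction.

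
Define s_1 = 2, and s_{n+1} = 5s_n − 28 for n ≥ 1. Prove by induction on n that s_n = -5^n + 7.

Base case: s_1 = 2, and -5^1 + 7 = -5 + 7 = 2.
Assume s_r = -5^r + 7 for some r ≥ 1.
Then s_{r+1} = 5s_r − 28 = 5·(-5^r + 7) − 28 = -5^{r+1} + 35 − 28 = -5^{r+1} + 7.
Hence s_n = -5^n + 7 for every n ≥ 1, by induction.

s_n = -5^n + 7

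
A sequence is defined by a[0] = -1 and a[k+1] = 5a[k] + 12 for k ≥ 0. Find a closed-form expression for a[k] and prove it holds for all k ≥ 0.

Claim: a[k] = 2·5^k − 3.

Base case: a[0] = -1, and 2·5^0 − 3 = 2 − 3 = -1.
Assume a[m] = 2·5^m − 3 for some m ≥ 0.
Then a[m+1] = 5a[m] + 12 = 5·(2·5^m − 3) + 12 = 10·5^m − 15 + 12 = 2·5^{m+1} − 3.
This completes the inductive step, so a[k] = 2·5^k − 3 for all k ≥ 0.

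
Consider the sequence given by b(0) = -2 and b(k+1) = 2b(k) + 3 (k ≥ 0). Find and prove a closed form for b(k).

Claim: b(k) = 2^k − 3.

Base case: b(0) = -2, and 2^0 − 3 = 1 − 3 = -2.
Assume b(j) = 2^j − 3 for some j ≥ 0.
Then b(j+1) = 2b(j) + 3 = 2·(2^j − 3) + 3 = 2^{j+1} − 6 + 3 = 2^{j+1} − 3.
Hence b(k) = 2^k − 3 for every k ≥ 0, by induction.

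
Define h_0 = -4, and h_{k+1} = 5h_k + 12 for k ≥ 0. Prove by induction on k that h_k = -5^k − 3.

Base case: h_0 = -4, and -5^0 − 3 = -1 − 3 = -4.
Assume h_r = -5^r − 3 for some r ≥ 0.
Then h_{r+1} = 5h_r + 12 = 5·(-5^r − 3) + 12 = -5^{r+1} − 15 + 12 = -5^{r+1} − 3.
This completes the inductive step, so h_k = -5^k − 3 for all k ≥ 0.

h_k = -5^k − 3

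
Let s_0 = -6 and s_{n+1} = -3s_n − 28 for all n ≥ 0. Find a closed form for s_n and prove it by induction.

Claim: s_n = (-3)^n − 7.

Base case: s_0 = -6, and (-3)^0 − 7 = 1 − 7 = -6.
Assume s_j = (-3)^j − 7 for some j ≥ 0.
Then s_{j+1} = -3s_j − 28 = -3·((-3)^j − 7) − 28 = -3·(-3)^j + 21 − 28 = (-3)^{j+1} − 7.
So the formula holds for j+1, and by induction s_n = (-3)^n − 7 for all n ≥ 0.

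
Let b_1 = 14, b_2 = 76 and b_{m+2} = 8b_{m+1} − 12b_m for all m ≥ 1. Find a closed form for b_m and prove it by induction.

Claim: b_m = 2^m + 2·6^m.

Base cases: b_1 = 14 and 2^1 + 2·6^1 = 14; b_2 = 76 and 2^2 + 2·6^2 = 76.
Assume b_j = 2^j + 2·6^j for all 1 ≤ j ≤ k, where k ≥ 2.
Then b_{k+1} = 8b_k − 12b_{k−1} = 8·(2^k + 2·6^k) − 12·(2^{k−1} + 2·6^{k−1}) = (8·2 − 12)2^{k−1} + 2·(8·6 − 12)6^{k−1} = 4·2^{k−1} + 72·6^{k−1} = 2^{k+1} + 2·6^{k+1}.
This completes the inductive step, so b_m = 2^m + 2·6^m for all m ≥ 1.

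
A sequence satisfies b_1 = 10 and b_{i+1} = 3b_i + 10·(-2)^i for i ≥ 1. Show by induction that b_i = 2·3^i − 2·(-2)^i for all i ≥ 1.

Base case: b_1 = 10, and 2·3^1 − 2·(-2)^1 = 6 + 4 = 10.
Assume b_k = 2·3^k − 2·(-2)^k for some k ≥ 1.
Then b_{k+1} = 3b_k + 10·(-2)^k = 3·(2·3^k − 2·(-2)^k) + 10·(-2)^k = 2·3^{k+1} − 6·(-2)^k + 10·(-2)^k = 2·3^{k+1} + 4·(-2)^k = 2·3^{k+1} − 2·(-2)^{k+1}.
By induction, b_i = 2·3^i − 2·(-2)^i for all i ≥ 1.

b_i = 2·3^i − 2·(-2)^i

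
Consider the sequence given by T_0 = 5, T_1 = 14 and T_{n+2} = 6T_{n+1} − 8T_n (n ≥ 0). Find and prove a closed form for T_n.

Claim: T_n = 3·2^n + 2·4^n.

Base cases: T_0 = 5 and 3·2^0 + 2·4^0 = 5; T_1 = 14 and 3·2^1 + 2·4^1 = 14.
Assume T_j = 3·2^j + 2·4^j for all 0 ≤ j ≤ k, where k ≥ 1.
Then T_{k+1} = 6T_k − 8T_{k−1} = 6·(3·2^k + 2·4^k) − 8·(3·2^{k−1} + 2·4^{k−1}) = 3·(6·2 − 8)2^{k−1} + 2·(6·4 − 8)4^{k−1} = 12·2^{k−1} + 32·4^{k−1} = 3·2^{k+1} + 2·4^{k+1}.
By strong induction, T_n = 3·2^n + 2·4^n for all n ≥ 0.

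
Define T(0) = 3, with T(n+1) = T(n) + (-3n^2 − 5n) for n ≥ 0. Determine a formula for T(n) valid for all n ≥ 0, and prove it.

Claim: T(n) = -n^3 − n^2 + 2n + 3.

Base case: T(0) = 3, and -0^3 − 0^2 + 2·0 + 3 = 3.
Assume T(r) = -r^3 − r^2 + 2r + 3.
Then T(r+1) = T(r) + (-3r^2 − 5r) = (-r^3 − r^2 + 2r + 3) + (-3r^2 − 5r) = -r^3 − 4r^2 − 3r + 3,
and -(r+1)^3 − (r+1)^2 + 2·(r+1) + 3 = -r^3 − 4r^2 − 3r + 3.
Hence T(n) = -n^3 − n^2 + 2n + 3 for every n ≥ 0, by induction.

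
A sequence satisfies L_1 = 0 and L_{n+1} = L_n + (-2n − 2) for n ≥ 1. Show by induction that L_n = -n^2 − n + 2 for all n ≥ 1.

Base case: L_1 = 0, and -1^2 − 1 + 2 = 0.
Assume L_m = -m^2 − m + 2.
Then L_{m+1} = L_m + (-2m − 2) = (-m^2 − m + 2) + (-2m − 2) = -m^2 − 3m,
and -(m+1)^2 − (m+1) + 2 = -m^2 − 3m.
By induction, L_n = -n^2 − n + 2 for all n ≥ 1.

L_n = -n^2 − n + 2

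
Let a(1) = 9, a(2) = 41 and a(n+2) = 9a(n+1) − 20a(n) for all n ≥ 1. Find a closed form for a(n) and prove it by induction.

Claim: a(n) = 4^n + 5^n.

Base cases: a(1) = 9 and 4^1 + 5^1 = 9; a(2) = 41 and 4^2 + 5^2 = 41.
Assume a(j) = 4^j + 5^j for all 1 ≤ j ≤ k, where k ≥ 2.
Then a(k+1) = 9a(k) − 20a(k−1) = 9·(4^k + 5^k) − 20·(4^{k−1} + 5^{k−1}) = (9·4 − 20)4^{k−1} + (9·5 − 20)5^{k−1} = 16·4^{k−1} + 25·5^{k−1} = 4^{k+1} + 5^{k+1}.
Hence a(n) = 4^n + 5^n for every n ≥ 1, by strong induction.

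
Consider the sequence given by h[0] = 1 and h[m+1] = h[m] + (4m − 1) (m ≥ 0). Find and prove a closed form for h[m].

Claim: h[m] = 2m^2 − 3m + 1.

Base case: h[0] = 1, and 2·0^2 − 3·0 + 1 = 1.
Assume h[k] = 2k^2 − 3k + 1.
Then h[k+1] = h[k] + (4k − 1) = (2k^2 − 3k + 1) + (4k − 1) = 2k^2 + k,
and 2·(k+1)^2 − 3·(k+1) + 1 = 2k^2 + k.
By induction, h[m] = 2m^2 − 3m + 1 for all m ≥ 0.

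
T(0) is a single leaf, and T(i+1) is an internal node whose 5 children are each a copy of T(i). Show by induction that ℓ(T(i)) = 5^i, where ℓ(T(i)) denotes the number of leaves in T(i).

Base case: ℓ(T(0)) = 1, and 5^0 = 1.
Assume ℓ(T(m)) = 5^m.
Then ℓ(T(m+1)) = 5·ℓ(T(m)) = 5·5^m = 5^{m+1}.
So the formula holds for m+1, and by induction ℓ(T(i)) = 5^i for all i ≥ 0.

ℓ(T(i)) = 5^i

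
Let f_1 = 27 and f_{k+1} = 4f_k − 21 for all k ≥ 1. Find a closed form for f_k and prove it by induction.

Claim: f_k = 5·4^k + 7.

Base case: f_1 = 27, and 5·4^1 + 7 = 20 + 7 = 27.
Assume f_j = 5·4^j + 7 for some j ≥ 1.
Then f_{j+1} = 4f_j − 21 = 4·(5·4^j + 7) − 21 = 20·4^j + 28 − 21 = 5·4^{j+1} + 7.
By induction, f_k = 5·4^k + 7 for all k ≥ 1.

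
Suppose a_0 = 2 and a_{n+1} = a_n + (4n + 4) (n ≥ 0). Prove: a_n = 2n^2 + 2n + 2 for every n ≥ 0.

Base case: a_0 = 2, and 2·0^2 + 2·0 + 2 = 2.
Assume a_j = 2j^2 + 2j + 2.
Then a_{j+1} = a_j + (4j + 4) = (2j^2 + 2j + 2) + (4j + 4) = 2j^2 + 6j + 6,
and 2·(j+1)^2 + 2·(j+1) + 2 = 2j^2 + 6j + 6.
This completes the inductive step, so a_n = 2n^2 + 2n + 2 for all n ≥ 0.

a_n = 2n^2 + 2n + 2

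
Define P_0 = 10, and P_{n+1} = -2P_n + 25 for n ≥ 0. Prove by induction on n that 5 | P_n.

Base case: P_0 = 10 = 5·2, so 5 | P_0.
Assume 5 | P_m, so P_m = 5t for some integer t.
Then P_{m+1} = -2P_m + 25 = -2·(5t) + 25 = 5(-2t + 5), so 5 | P_{m+1}.
Hence 5 | P_n for every n ≥ 0, by induction.

5 | P_n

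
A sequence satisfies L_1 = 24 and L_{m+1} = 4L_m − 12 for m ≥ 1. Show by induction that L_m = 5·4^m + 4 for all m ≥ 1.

Base case: L_1 = 24, and 5·4^1 + 4 = 20 + 4 = 24.
Assume L_k = 5·4^k + 4 for some k ≥ 1.
Then L_{k+1} = 4L_k − 12 = 4·(5·4^k + 4) − 12 = 20·4^k + 16 − 12 = 5·4^{k+1} + 4.
So the formula holds for k+1, and by induction L_m = 5·4^m + 4 for all m ≥ 1.

L_m = 5·4^m + 4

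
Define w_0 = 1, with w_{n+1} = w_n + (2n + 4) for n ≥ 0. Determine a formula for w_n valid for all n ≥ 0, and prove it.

Claim: w_n = n^2 + 3n + 1.

Base case: w_0 = 1, and 0^2 + 3·0 + 1 = 1.
Assume w_j = j^2 + 3j + 1.
Then w_{j+1} = w_j + (2j + 4) = (j^2 + 3j + 1) + (2j + 4) = j^2 + 5j + 5,
and (j+1)^2 + 3·(j+1) + 1 = j^2 + 5j + 5.
By induction, w_n = n^2 + 3n + 1 for all n ≥ 0.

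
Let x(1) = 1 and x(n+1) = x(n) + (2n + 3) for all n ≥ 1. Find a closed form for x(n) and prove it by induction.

Claim: x(n) = n^2 + 2n − 2.

Base case: x(1) = 1, and 1^2 + 2·1 − 2 = 1.
Assume x(m) = m^2 + 2m − 2.
Then x(m+1) = x(m) + (2m + 3) = (m^2 + 2m − 2) + (2m + 3) = m^2 + 4m + 1,
and (m+1)^2 + 2·(m+1) − 2 = m^2 + 4m + 1.
This completes the inductive step, so x(n) = n^2 + 2n − 2 for all n ≥ 1.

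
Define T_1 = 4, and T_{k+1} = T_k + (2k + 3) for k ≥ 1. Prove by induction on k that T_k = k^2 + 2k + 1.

Base case: T_1 = 4, and 1^2 + 2·1 + 1 = 4.
Assume T_m = m^2 + 2m + 1.
Then T_{m+1} = T_m + (2m + 3) = (m^2 + 2m + 1) + (2m + 3) = m^2 + 4m + 4,
and (m+1)^2 + 2·(m+1) + 1 = m^2 + 4m + 4.
This completes the inductive step, so T_k = k^2 + 2k + 1 for all k ≥ 1.

T_k = k^2 + 2k + 1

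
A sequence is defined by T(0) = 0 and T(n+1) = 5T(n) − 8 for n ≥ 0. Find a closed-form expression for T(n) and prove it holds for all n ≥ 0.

Claim: T(n) = -2·5^n + 2.

Base case: T(0) = 0, and -2·5^0 + 2 = -2 + 2 = 0.
Assume T(j) = -2·5^j + 2 for some j ≥ 0.
Then T(j+1) = 5T(j) − 8 = 5·(-2·5^j + 2) − 8 = -10·5^j + 10 − 8 = -2·5^{j+1} + 2.
So the formula holds for j+1, and by induction T(n) = -2·5^n + 2 for all n ≥ 0.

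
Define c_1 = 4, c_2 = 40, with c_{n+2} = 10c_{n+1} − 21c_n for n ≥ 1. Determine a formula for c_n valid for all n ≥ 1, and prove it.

Claim: c_n = 7^n − 3^n.

Base cases: c_1 = 4 and 7^1 − 3^1 = 4; c_2 = 40 and 7^2 − 3^2 = 40.
Assume c_j = 7^j − 3^j for all 1 ≤ j ≤ m, where m ≥ 2.
Then c_{m+1} = 10c_m − 21c_{m−1} = 10·(7^m − 3^m) − 21·(7^{m−1} − 3^{m−1}) = (10·7 − 21)7^{m−1} − (10·3 − 21)3^{m−1} = 49·7^{m−1} − 9·3^{m−1} = 7^{m+1} − 3^{m+1}.
By strong induction, c_n = 7^n − 3^n for all n ≥ 1.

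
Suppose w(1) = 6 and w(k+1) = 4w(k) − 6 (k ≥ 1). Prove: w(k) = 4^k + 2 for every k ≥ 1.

Base case: w(1) = 6, and 4^1 + 2 = 4 + 2 = 6.
Assume w(m) = 4^m + 2 for some m ≥ 1.
Then w(m+1) = 4w(m) − 6 = 4·(4^m + 2) − 6 = 4^{m+1} + 8 − 6 = 4^{m+1} + 2.
Hence w(k) = 4^k + 2 for every k ≥ 1, by induction.

w(k) = 4^k + 2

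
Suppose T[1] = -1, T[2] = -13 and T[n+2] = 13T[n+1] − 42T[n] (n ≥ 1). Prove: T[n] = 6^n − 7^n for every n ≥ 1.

Base cases: T[1] = -1 and 6^1 − 7^1 = -1; T[2] = -13 and 6^2 − 7^2 = -13.
Assume T[j] = 6^j − 7^j for all 1 ≤ j ≤ r, where r ≥ 2.
Then T[r+1] = 13T[r] − 42T[r−1] = 13·(6^r − 7^r) − 42·(6^{r−1} − 7^{r−1}) = (13·6 − 42)6^{r−1} − (13·7 − 42)7^{r−1} = 36·6^{r−1} − 49·7^{r−1} = 6^{r+1} − 7^{r+1}.
This completes the inductive step, so T[n] = 6^n − 7^n for all n ≥ 1.

T[n] = 6^n − 7^n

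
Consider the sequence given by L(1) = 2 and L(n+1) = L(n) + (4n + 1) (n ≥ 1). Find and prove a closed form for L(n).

Claim: L(n) = 2n^2 − n + 1.

Base case: L(1) = 2, and 2·1^2 − 1 + 1 = 2.
Assume L(m) = 2m^2 − m + 1.
Then L(m+1) = L(m) + (4m + 1) = (2m^2 − m + 1) + (4m + 1) = 2m^2 + 3m + 2,
and 2·(m+1)^2 − (m+1) + 1 = 2m^2 + 3m + 2.
This completes the inductive step, so L(n) = 2n^2 − n + 1 for all n ≥ 1.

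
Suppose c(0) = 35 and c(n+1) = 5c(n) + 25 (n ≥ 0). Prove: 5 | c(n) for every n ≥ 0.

Base case: c(0) = 35 = 5·7, so 5 | c(0).
Assume 5 | c(m), so c(m) = 5t for some integer t.
Then c(m+1) = 5c(m) + 25 = 5·(5t) + 25 = 5(5t + 5), so 5 | c(m+1).
By induction, 5 | c(n) for all n ≥ 0.

5 | c(n)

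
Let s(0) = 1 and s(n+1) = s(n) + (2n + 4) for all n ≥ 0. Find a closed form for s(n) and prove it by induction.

Claim: s(n) = n^2 + 3n + 1.

Base case: s(0) = 1, and 0^2 + 3·0 + 1 = 1.
Assume s(m) = m^2 + 3m + 1.
Then s(m+1) = s(m) + (2m + 4) = (m^2 + 3m + 1) + (2m + 4) = m^2 + 5m + 5,
and (m+1)^2 + 3·(m+1) + 1 = m^2 + 5m + 5.
Hence s(n) = n^2 + 3n + 1 for every n ≥ 0, by induction.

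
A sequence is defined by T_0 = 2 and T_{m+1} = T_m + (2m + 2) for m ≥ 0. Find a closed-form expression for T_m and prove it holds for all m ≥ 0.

Claim: T_m = m^2 + m + 2.

Base case: T_0 = 2, and 0^2 + 0 + 2 = 2.
Assume T_r = r^2 + r + 2.
Then T_{r+1} = T_r + (2r + 2) = (r^2 + r + 2) + (2r + 2) = r^2 + 3r + 4,
and (r+1)^2 + (r+1) + 2 = r^2 + 3r + 4.
Hence T_m = m^2 + m + 2 for every m ≥ 0, by induction.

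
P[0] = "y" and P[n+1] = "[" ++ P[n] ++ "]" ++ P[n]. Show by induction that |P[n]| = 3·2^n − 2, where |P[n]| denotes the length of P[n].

Base case: |P[0]| = 1, and 3·2^0 − 2 = 1.
Assume |P[r]| = 3·2^r − 2.
Then |P[r+1]| = 1 + |P[r]| + 1 + |P[r]| = 2|P[r]| + 2 = 2(3·2^r − 2) + 2 = 3·2^{r+1} − 4 + 2 = 3·2^{r+1} − 2.
So the formula holds for r+1, and by induction |P[n]| = 3·2^n − 2 for all n ≥ 0.

|P[n]| = 3·2^n − 2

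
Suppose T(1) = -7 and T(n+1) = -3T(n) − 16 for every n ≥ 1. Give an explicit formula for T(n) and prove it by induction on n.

Claim: T(n) = (-3)^n − 4.

Base case: T(1) = -7, and (-3)^1 − 4 = -3 − 4 = -7.
Assume T(m) = (-3)^m − 4 for some m ≥ 1.
Then T(m+1) = -3T(m) − 16 = -3·((-3)^m − 4) − 16 = -3·(-3)^m + 12 − 16 = (-3)^{m+1} − 4.
Hence T(n) = (-3)^n − 4 for every n ≥ 1, by induction.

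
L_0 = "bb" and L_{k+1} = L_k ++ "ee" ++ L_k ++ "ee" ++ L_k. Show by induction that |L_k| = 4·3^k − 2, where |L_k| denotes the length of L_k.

Base case: |L_0| = 2, and 4·3^0 − 2 = 2.
Assume |L_j| = 4·3^j − 2.
Then |L_{j+1}| = 3|L_j| + 4 = 3(4·3^j − 2) + 4 = 4·3^{j+1} − 6 + 4 = 4·3^{j+1} − 2.
By induction, |L_k| = 4·3^k − 2 for all k ≥ 0.

|L_k| = 4·3^k − 2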